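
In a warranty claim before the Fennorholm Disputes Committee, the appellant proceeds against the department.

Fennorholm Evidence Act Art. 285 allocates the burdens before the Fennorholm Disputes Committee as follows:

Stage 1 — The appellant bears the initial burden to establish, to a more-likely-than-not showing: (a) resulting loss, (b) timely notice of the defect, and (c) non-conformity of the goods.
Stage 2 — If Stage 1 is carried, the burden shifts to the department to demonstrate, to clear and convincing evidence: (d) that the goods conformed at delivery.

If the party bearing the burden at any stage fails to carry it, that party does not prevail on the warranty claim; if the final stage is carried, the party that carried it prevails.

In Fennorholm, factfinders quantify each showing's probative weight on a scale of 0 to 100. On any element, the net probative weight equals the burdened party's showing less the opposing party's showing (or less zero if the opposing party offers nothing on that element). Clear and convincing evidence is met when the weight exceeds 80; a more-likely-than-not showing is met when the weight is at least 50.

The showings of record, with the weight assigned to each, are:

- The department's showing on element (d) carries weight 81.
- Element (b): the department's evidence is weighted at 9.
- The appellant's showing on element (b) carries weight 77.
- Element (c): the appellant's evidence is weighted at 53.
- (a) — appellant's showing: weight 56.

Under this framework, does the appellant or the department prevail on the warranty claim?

Stage 1 (appellant, a more-likely-than-not showing, weight is at least 50): (a) 56 ≥ 50 — meets; (b) net 77−9=68 ≥ 50 — meets; (c) 53 ≥ 50 — meets.
  All elements met. The burden passes to the department.
Stage 2 (department, clear and convincing evidence, weight exceeds 80): (d) 81 > 80 — meets.
  Stage 2 carried; the final stage is satisfied.
All stages carried — the department prevails.

department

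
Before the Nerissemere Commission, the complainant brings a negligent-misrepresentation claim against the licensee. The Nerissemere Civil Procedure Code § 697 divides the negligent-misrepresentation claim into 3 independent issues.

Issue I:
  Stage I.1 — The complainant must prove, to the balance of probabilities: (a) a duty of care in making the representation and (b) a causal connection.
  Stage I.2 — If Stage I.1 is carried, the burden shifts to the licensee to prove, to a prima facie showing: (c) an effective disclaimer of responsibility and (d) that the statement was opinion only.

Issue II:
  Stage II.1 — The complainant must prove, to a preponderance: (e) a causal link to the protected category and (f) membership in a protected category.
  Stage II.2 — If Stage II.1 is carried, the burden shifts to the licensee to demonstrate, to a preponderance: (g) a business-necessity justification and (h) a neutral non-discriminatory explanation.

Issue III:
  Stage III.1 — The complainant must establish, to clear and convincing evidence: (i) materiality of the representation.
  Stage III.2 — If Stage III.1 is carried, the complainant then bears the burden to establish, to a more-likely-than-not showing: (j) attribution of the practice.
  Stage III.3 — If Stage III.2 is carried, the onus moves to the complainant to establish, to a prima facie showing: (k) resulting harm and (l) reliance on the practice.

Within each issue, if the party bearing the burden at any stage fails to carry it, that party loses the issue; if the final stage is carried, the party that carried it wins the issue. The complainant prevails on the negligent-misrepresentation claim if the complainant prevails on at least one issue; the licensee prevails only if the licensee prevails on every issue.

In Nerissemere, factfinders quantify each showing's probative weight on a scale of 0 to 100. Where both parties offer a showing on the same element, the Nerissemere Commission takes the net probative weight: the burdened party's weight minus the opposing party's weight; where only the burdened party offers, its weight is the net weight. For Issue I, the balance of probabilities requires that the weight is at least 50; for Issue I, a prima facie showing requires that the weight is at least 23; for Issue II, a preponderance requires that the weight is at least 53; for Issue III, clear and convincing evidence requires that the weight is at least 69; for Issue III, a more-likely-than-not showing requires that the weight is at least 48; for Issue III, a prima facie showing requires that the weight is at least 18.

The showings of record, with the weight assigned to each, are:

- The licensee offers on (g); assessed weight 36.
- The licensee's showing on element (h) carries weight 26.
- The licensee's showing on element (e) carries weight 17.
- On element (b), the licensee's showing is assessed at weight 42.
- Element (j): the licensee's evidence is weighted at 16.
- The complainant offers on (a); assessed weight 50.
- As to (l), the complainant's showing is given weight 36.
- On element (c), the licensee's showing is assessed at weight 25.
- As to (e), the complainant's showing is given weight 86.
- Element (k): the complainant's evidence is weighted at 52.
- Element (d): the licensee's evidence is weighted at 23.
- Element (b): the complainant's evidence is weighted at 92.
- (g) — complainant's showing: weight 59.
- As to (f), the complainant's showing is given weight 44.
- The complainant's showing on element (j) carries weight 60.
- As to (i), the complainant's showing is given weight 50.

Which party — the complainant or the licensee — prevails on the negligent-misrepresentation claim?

— Issue I —
At Stage I.1 the complainant must meet the balance of probabilities (weight is at least 50): on (a) the weight is 50, ≥ 50, so (a) meets the standard; on (b) the weight is 92 less the opposing 42 gives net 50, which does reach 50, so (b) meets the standard.
  Stage I.1 is satisfied; the onus moves to the licensee.
At Stage I.2 the licensee must meet a prima facie showing (weight is at least 23): on (c) the weight is 25, ≥ 23, so (c) meets the standard; on (d) the weight is 23, which does reach 23, so (d) meets the standard.
  Stage I.2 carried; the final stage is satisfied.
All stages carried — the licensee prevails on this issue.
— Issue II —
Stage II.1 — burden on complainant; standard: a preponderance (weight is at least 53).
    (e): 86 − 17 = 69 ≥ 53 [met]
    (f): 44 < 53 [not met]
  Not every element is met, so the complainant fails to carry Stage II.1.
The analysis ends at Stage II.1; the licensee prevails on this issue.
— Issue III —
At Stage III.1 the complainant must meet clear and convincing evidence (weight is at least 69): on (i) the weight is 50, which does not reach 69, so (i) does not meet the standard.
  Not every element is met, so the complainant fails to carry Stage III.1.
So the licensee prevails on this issue.
Per-issue: Issue I → licensee; Issue II → licensee; Issue III → licensee. The complainant must prevail on at least one issue; overall, the licensee prevails.

licensee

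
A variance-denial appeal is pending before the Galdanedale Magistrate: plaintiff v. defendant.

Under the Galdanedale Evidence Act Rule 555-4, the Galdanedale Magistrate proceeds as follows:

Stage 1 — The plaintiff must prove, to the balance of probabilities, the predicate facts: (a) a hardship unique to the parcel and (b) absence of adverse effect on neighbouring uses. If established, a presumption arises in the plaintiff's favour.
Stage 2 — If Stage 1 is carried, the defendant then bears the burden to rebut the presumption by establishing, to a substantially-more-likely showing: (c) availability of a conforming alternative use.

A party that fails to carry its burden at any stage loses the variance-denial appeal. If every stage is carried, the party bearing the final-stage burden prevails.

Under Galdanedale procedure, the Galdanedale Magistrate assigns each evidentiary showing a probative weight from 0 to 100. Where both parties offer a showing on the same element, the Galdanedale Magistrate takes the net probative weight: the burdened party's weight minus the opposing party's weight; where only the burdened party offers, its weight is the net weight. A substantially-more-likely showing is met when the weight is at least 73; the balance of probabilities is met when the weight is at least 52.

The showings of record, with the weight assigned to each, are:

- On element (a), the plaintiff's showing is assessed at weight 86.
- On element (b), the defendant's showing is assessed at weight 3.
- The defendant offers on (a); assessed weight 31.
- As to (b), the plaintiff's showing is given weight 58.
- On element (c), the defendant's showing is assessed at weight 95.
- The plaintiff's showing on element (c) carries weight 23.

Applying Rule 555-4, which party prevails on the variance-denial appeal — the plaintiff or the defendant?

Stage 1 — burden on plaintiff; standard: the balance of probabilities (weight is at least 52).
    (a): 86 − 31 = 55 ≥ 52 [met]
    (b): 58 − 3 = 55 ≥ 52 [met]
  Stage 1 carried; the burden shifts to the defendant.
Stage 2 — burden on defendant; standard: a substantially-more-likely showing (weight is at least 73).
    (c): 95 − 23 = 72 < 73 [not met]
  Stage 2 not carried; the defendant fails its burden.
So the plaintiff prevails.

plaintiff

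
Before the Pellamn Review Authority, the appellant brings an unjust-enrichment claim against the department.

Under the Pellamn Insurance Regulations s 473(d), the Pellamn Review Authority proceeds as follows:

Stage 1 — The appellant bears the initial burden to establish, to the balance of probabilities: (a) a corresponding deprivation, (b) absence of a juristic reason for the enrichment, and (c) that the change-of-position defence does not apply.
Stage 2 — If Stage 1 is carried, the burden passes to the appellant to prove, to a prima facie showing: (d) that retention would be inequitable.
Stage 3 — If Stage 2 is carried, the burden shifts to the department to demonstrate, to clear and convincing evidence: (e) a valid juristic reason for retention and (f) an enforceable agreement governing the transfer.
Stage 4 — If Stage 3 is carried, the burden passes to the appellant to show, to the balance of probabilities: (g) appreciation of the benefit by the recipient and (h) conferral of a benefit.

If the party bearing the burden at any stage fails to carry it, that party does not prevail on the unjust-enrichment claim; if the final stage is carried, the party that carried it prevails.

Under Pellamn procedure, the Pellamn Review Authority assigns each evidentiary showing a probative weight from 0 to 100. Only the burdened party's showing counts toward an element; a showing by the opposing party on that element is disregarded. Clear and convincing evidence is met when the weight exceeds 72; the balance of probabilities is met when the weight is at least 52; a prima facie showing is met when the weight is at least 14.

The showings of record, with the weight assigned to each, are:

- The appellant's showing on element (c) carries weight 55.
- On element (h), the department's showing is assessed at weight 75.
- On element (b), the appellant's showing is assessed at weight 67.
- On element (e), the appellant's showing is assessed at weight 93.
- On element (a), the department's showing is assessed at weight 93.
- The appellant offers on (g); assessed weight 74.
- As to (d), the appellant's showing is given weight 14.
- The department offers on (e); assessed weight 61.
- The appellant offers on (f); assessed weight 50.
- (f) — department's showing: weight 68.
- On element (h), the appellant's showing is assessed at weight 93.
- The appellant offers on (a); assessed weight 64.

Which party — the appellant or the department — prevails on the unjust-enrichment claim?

appellant

Stage 1 — burden on appellant; standard: the balance of probabilities (weight is at least 52).
    (a): 64 (department's 93 disregarded) ≥ 52 [met]
    (b): 67 ≥ 52 [met]
    (c): 55 ≥ 52 [met]
  Stage 1 carried; the burden remains with the appellant.
Stage 2 — burden on appellant; standard: a prima facie showing (weight is at least 14).
    (d): 14 ≥ 14 [met]
  Stage 2 carried; the burden shifts to the department.
Stage 3 — burden on department; standard: clear and convincing evidence (weight exceeds 72).
    (e): 61 (appellant's 93 disregarded) ≤ 72 [not met]
    (f): 68 (appellant's 50 disregarded) ≤ 72 [not met]
  Not every element is met, so the department fails to carry Stage 3.
So the appellant prevails.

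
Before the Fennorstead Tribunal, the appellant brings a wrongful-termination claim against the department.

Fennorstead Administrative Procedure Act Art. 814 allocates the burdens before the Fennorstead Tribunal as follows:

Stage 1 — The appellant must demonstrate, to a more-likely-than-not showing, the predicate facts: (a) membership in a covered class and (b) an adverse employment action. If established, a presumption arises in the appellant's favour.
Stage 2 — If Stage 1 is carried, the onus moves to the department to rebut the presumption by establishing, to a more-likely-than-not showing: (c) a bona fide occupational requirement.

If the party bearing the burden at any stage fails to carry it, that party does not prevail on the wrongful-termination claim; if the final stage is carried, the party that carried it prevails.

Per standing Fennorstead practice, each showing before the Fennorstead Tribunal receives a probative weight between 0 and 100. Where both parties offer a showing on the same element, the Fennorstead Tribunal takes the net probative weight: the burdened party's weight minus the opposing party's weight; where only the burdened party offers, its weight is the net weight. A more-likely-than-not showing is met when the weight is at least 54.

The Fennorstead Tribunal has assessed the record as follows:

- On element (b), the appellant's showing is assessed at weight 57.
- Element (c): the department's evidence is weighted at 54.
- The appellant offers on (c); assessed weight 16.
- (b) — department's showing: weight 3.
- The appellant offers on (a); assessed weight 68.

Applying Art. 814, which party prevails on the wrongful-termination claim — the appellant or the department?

At Stage 1 the appellant must meet a more-likely-than-not showing (weight is at least 54): on (a) the weight is 68, ≥ 54, so (a) meets the standard; on (b) the weight is 57 less the opposing 3 gives net 54, which does reach 54, so (b) meets the standard.
  All elements met. The burden passes to the department.
At Stage 2 the department must meet a more-likely-than-not showing (weight is at least 54): on (c) the weight is 54 less the opposing 16 gives net 38, < 54, so (c) does not meet the standard.
  The department does not carry Stage 2.
The analysis ends at Stage 2; the appellant prevails.

appellant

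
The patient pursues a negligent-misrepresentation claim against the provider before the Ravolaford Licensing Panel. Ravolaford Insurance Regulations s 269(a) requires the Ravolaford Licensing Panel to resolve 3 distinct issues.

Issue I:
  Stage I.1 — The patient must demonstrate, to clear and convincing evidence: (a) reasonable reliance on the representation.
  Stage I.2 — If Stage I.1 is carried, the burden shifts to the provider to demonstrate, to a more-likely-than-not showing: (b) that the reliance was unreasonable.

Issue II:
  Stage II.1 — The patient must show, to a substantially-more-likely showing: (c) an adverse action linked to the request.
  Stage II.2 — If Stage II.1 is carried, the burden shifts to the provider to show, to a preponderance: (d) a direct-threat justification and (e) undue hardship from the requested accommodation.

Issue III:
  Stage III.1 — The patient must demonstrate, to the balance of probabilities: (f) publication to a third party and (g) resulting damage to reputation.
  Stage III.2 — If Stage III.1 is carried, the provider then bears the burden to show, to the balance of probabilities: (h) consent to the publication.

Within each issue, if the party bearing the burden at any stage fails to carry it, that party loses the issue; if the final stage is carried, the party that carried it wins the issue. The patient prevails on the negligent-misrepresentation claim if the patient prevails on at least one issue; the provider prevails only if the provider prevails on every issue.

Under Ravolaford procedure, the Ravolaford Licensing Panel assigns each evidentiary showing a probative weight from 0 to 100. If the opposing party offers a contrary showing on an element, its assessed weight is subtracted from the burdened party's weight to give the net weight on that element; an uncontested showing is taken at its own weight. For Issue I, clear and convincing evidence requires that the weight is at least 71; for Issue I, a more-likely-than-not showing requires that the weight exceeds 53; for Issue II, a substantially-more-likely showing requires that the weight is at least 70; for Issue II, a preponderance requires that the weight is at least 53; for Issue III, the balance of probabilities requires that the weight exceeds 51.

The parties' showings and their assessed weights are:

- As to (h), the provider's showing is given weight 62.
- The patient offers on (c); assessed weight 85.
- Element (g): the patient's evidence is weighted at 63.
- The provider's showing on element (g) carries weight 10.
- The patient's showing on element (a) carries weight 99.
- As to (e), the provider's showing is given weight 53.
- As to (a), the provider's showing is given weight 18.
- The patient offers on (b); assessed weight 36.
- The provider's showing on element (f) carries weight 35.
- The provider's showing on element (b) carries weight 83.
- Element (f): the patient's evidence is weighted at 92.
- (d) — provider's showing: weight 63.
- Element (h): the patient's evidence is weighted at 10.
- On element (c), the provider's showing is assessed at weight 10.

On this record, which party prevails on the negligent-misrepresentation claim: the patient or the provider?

— Issue I —
Stage I.1 — burden on patient; standard: clear and convincing evidence (weight is at least 71).
    (a): 99 − 18 = 81 ≥ 71 [met]
  The patient carries Stage I.1; the provider now bears the burden.
Stage I.2 — burden on provider; standard: a more-likely-than-not showing (weight exceeds 53).
    (b): 83 − 36 = 47 ≤ 53 [not met]
  The provider does not carry Stage I.2.
So the patient prevails on this issue.
— Issue II —
Stage II.1 (patient, a substantially-more-likely showing, weight is at least 70): (c) net 85−10=75 ≥ 70 — meets.
  Stage II.1 is satisfied; the onus moves to the provider.
Stage II.2 (provider, a preponderance, weight is at least 53): (d) 63 ≥ 53 — meets; (e) 53 ≥ 53 — meets.
  Stage II.2 carried; the final stage is satisfied.
Every stage carried; the provider prevails on this issue.
— Issue III —
Stage III.1 — burden on patient; standard: the balance of probabilities (weight exceeds 51).
    (f): 92 − 35 = 57 > 51 [met]
    (g): 63 − 10 = 53 > 51 [met]
  All elements met. The burden passes to the provider.
Stage III.2 — burden on provider; standard: the balance of probabilities (weight exceeds 51).
    (h): 62 − 10 = 52 > 51 [met]
  The provider carries the last stage.
Every stage carried; the provider prevails on this issue.
Per-issue: Issue I → patient; Issue II → provider; Issue III → provider. The patient must prevail on at least one issue; overall, the patient prevails.

patient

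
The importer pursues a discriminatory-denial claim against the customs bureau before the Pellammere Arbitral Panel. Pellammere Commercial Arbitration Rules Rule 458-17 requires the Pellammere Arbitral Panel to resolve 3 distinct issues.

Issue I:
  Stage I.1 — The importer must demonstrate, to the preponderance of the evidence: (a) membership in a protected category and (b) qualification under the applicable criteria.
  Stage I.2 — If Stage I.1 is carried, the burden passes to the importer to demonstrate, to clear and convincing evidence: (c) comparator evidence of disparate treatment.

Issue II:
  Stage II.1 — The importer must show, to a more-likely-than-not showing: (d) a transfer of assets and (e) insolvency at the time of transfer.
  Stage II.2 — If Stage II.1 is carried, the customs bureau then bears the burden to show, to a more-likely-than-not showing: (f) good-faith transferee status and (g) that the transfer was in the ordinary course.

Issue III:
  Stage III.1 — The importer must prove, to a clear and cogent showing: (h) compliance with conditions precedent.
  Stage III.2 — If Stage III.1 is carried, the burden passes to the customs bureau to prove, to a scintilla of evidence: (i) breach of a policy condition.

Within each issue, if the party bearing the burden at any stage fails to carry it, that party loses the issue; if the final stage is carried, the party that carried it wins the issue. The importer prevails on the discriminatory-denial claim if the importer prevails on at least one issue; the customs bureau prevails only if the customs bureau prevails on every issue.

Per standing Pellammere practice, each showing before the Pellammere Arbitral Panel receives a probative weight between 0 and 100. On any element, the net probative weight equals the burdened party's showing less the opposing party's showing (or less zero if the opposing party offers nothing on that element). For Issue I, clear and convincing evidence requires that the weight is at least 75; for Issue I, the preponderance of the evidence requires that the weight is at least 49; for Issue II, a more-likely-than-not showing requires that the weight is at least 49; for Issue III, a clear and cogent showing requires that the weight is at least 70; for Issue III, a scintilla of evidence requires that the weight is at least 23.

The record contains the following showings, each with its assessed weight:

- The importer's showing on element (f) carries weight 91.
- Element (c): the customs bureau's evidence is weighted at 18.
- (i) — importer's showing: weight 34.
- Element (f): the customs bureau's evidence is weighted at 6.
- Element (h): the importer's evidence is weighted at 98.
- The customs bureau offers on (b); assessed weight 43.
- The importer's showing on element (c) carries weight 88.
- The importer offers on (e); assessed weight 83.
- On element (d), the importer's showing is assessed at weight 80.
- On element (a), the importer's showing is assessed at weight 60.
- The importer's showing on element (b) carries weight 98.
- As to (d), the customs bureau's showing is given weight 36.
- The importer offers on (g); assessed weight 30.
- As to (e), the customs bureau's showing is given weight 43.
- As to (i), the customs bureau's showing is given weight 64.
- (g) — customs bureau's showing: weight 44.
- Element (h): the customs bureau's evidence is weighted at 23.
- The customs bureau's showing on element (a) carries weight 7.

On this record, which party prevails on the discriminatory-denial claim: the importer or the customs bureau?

— Issue I —
Stage I.1 (importer, the preponderance of the evidence, weight is at least 49): (a) net 60−7=53 ≥ 49 — meets; (b) net 98−43=55 ≥ 49 — meets.
  All elements met. The importer retains the burden for Stage I.2.
Stage I.2 (importer, clear and convincing evidence, weight is at least 75): (c) net 88−18=70 < 75 — fails.
  Not every element is met, so the importer fails to carry Stage I.2.
So the customs bureau prevails on this issue.
— Issue II —
Stage II.1 — burden on importer; standard: a more-likely-than-not showing (weight is at least 49).
    (d): 80 − 36 = 44 < 49 [not met]
    (e): 83 − 43 = 40 < 49 [not met]
  The importer does not carry Stage II.1.
So the customs bureau prevails on this issue.
— Issue III —
Stage III.1 — burden on importer; standard: a clear and cogent showing (weight is at least 70).
    (h): 98 − 23 = 75 ≥ 70 [met]
  All elements met. The burden passes to the customs bureau.
Stage III.2 — burden on customs bureau; standard: a scintilla of evidence (weight is at least 23).
    (i): 64 − 34 = 30 ≥ 23 [met]
  All elements met at the final stage.
All stages carried — the customs bureau prevails on this issue.
Per-issue: Issue I → customs bureau; Issue II → customs bureau; Issue III → customs bureau. The importer must prevail on at least one issue; overall, the customs bureau prevails.

customs bureau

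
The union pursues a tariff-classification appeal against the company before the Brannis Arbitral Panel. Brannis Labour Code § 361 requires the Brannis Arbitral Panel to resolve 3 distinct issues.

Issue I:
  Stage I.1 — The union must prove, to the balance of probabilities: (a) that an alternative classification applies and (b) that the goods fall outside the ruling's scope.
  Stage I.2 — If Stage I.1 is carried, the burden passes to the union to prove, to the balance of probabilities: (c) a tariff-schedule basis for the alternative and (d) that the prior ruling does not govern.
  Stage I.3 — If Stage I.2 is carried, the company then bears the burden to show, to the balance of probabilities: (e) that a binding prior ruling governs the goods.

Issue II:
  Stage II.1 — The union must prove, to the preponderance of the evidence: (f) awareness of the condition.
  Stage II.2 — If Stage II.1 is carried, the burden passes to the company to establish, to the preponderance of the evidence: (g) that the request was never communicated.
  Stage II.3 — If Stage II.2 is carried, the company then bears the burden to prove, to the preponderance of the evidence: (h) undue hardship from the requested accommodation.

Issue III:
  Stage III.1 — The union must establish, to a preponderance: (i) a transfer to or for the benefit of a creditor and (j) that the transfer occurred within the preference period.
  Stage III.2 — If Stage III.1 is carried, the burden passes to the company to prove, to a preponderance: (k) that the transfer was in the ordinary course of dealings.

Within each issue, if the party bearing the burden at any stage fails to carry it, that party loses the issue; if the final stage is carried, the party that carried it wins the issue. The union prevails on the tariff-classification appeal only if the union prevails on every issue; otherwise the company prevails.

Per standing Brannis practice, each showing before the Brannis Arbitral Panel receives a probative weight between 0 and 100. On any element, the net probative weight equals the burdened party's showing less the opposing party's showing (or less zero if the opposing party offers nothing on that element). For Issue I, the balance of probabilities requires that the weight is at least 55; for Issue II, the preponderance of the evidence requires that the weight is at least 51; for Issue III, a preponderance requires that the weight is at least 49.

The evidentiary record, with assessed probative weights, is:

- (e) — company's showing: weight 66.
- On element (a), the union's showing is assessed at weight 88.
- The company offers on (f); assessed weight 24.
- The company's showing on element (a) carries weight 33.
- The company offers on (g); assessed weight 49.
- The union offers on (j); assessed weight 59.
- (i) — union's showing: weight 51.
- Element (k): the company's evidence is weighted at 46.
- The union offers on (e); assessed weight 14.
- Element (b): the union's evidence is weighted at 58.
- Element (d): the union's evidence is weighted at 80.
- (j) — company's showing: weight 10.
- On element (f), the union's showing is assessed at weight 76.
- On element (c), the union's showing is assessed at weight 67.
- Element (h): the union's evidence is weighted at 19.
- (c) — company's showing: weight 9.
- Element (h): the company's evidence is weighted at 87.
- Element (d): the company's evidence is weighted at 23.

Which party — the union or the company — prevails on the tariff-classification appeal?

union

— Issue I —
Stage I.1 (union, the balance of probabilities, weight is at least 55): (a) net 88−33=55 ≥ 55 — meets; (b) 58 ≥ 55 — meets.
  Stage I.1 is satisfied; the union continues to bear the burden.
Stage I.2 (union, the balance of probabilities, weight is at least 55): (c) net 67−9=58 ≥ 55 — meets; (d) net 80−23=57 ≥ 55 — meets.
  All elements met. The burden passes to the company.
Stage I.3 (company, the balance of probabilities, weight is at least 55): (e) net 66−14=52 < 55 — fails.
  The company does not carry Stage I.3.
So the union prevails on this issue.
— Issue II —
At Stage II.1 the union must meet the preponderance of the evidence (weight is at least 51): on (f) the weight is 76 less the opposing 24 gives net 52, ≥ 51, so (f) meets the standard.
  Stage II.1 carried; the burden shifts to the company.
At Stage II.2 the company must meet the preponderance of the evidence (weight is at least 51): on (g) the weight is 49, < 51, so (g) does not meet the standard.
  Stage II.2 not carried; the company fails its burden.
The union prevails on this issue.
— Issue III —
At Stage III.1 the union must meet a preponderance (weight is at least 49): on (i) the weight is 51, which does reach 49, so (i) meets the standard; on (j) the weight is 59 less the opposing 10 gives net 49, ≥ 49, so (j) meets the standard.
  Stage III.1 is satisfied; the onus moves to the company.
At Stage III.2 the company must meet a preponderance (weight is at least 49): on (k) the weight is 46, which does not reach 49, so (k) does not meet the standard.
  The company does not carry Stage III.2.
So the union prevails on this issue.
Per-issue: Issue I → union; Issue II → union; Issue III → union. The union must prevail on every issue; overall, the union prevails.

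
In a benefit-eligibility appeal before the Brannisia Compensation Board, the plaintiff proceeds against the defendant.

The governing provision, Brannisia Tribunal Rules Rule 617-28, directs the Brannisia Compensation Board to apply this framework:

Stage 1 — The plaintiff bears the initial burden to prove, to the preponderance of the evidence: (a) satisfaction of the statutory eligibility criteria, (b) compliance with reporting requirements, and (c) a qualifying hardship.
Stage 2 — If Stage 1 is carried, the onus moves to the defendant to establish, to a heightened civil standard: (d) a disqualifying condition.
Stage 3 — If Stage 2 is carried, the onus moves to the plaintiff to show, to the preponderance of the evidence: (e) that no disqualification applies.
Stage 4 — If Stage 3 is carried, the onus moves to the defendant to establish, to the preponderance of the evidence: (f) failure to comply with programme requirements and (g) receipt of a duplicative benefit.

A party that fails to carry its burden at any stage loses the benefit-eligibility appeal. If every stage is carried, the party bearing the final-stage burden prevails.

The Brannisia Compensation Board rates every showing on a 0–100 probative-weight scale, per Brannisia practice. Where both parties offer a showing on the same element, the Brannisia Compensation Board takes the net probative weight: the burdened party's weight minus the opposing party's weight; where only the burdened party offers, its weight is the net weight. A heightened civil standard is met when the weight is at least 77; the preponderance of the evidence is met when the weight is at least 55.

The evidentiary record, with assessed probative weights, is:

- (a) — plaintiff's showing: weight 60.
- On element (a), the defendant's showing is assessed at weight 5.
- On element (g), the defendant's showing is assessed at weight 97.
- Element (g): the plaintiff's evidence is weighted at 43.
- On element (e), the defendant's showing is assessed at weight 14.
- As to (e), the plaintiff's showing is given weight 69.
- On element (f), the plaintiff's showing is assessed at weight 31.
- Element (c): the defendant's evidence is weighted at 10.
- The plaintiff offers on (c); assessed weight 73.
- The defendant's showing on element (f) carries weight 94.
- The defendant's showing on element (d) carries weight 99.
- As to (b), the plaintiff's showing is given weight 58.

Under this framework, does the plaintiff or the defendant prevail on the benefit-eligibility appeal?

Stage 1 (plaintiff, the preponderance of the evidence, weight is at least 55): (a) net 60−5=55 ≥ 55 — meets; (b) 58 ≥ 55 — meets; (c) net 73−10=63 ≥ 55 — meets.
  Stage 1 is satisfied; the onus moves to the defendant.
Stage 2 (defendant, a heightened civil standard, weight is at least 77): (d) 99 ≥ 77 — meets.
  All elements met. The burden passes to the plaintiff.
Stage 3 (plaintiff, the preponderance of the evidence, weight is at least 55): (e) net 69−14=55 ≥ 55 — meets.
  The plaintiff carries Stage 3; the defendant now bears the burden.
Stage 4 (defendant, the preponderance of the evidence, weight is at least 55): (f) net 94−31=63 ≥ 55 — meets; (g) net 97−43=54 < 55 — fails.
  The defendant does not carry Stage 4.
So the plaintiff prevails.

plaintiff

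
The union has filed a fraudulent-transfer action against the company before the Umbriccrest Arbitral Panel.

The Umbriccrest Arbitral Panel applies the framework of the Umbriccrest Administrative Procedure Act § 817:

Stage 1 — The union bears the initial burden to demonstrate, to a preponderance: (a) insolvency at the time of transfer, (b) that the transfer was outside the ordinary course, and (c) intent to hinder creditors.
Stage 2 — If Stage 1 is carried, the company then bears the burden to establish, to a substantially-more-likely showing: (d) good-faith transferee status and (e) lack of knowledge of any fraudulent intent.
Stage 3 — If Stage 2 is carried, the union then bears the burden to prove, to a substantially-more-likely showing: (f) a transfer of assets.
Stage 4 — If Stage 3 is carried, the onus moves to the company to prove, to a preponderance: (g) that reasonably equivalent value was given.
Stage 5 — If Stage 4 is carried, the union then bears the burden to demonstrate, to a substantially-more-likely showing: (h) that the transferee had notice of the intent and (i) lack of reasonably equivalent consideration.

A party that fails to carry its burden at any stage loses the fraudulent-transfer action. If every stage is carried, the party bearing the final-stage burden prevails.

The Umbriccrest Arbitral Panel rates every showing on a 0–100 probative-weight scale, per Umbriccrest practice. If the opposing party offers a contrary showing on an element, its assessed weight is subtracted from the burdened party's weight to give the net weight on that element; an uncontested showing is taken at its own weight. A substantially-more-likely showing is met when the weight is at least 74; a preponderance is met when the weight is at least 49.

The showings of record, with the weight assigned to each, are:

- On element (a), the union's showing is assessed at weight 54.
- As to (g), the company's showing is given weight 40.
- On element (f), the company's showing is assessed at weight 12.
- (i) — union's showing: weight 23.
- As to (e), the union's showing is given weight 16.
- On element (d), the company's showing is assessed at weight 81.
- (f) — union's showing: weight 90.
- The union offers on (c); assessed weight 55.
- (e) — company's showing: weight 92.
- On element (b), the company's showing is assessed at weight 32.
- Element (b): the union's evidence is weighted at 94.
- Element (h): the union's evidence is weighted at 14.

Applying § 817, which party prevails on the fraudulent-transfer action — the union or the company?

At Stage 1 the union must meet a preponderance (weight is at least 49): on (a) the weight is 54, ≥ 49, so (a) meets the standard; on (b) the weight is 94 less the opposing 32 gives net 62, ≥ 49, so (b) meets the standard; on (c) the weight is 55, which does reach 49, so (c) meets the standard.
  The union carries Stage 1; the company now bears the burden.
At Stage 2 the company must meet a substantially-more-likely showing (weight is at least 74): on (d) the weight is 81, ≥ 74, so (d) meets the standard; on (e) the weight is 92 less the opposing 16 gives net 76, ≥ 74, so (e) meets the standard.
  Stage 2 carried; the burden shifts to the union.
At Stage 3 the union must meet a substantially-more-likely showing (weight is at least 74): on (f) the weight is 90 less the opposing 12 gives net 78, which does reach 74, so (f) meets the standard.
  All elements met. The burden passes to the company.
At Stage 4 the company must meet a preponderance (weight is at least 49): on (g) the weight is 40, < 49, so (g) does not meet the standard.
  The company does not carry Stage 4.
So the union prevails.

union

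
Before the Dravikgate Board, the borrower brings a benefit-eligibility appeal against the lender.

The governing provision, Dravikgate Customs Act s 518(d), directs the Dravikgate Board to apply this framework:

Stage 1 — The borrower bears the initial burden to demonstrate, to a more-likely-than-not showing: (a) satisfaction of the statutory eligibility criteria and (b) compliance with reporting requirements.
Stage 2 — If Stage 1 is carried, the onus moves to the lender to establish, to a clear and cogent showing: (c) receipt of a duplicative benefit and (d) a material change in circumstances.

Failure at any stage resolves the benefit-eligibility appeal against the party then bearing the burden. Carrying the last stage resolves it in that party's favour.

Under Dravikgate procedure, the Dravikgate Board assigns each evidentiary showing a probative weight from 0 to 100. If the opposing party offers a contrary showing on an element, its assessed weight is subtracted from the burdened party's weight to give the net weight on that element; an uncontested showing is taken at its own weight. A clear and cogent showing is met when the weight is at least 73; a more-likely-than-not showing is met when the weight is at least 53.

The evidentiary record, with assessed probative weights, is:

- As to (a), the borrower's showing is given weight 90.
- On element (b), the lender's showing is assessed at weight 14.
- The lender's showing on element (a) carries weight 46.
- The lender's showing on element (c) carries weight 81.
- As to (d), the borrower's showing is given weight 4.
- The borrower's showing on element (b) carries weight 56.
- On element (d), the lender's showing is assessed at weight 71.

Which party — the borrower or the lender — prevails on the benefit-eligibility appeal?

At Stage 1 the borrower must meet a more-likely-than-not showing (weight is at least 53): on (a) the weight is 90 less the opposing 46 gives net 44, which does not reach 53, so (a) does not meet the standard; on (b) the weight is 56 less the opposing 14 gives net 42, which does not reach 53, so (b) does not meet the standard.
  The borrower does not carry Stage 1.
The lender prevails.

lender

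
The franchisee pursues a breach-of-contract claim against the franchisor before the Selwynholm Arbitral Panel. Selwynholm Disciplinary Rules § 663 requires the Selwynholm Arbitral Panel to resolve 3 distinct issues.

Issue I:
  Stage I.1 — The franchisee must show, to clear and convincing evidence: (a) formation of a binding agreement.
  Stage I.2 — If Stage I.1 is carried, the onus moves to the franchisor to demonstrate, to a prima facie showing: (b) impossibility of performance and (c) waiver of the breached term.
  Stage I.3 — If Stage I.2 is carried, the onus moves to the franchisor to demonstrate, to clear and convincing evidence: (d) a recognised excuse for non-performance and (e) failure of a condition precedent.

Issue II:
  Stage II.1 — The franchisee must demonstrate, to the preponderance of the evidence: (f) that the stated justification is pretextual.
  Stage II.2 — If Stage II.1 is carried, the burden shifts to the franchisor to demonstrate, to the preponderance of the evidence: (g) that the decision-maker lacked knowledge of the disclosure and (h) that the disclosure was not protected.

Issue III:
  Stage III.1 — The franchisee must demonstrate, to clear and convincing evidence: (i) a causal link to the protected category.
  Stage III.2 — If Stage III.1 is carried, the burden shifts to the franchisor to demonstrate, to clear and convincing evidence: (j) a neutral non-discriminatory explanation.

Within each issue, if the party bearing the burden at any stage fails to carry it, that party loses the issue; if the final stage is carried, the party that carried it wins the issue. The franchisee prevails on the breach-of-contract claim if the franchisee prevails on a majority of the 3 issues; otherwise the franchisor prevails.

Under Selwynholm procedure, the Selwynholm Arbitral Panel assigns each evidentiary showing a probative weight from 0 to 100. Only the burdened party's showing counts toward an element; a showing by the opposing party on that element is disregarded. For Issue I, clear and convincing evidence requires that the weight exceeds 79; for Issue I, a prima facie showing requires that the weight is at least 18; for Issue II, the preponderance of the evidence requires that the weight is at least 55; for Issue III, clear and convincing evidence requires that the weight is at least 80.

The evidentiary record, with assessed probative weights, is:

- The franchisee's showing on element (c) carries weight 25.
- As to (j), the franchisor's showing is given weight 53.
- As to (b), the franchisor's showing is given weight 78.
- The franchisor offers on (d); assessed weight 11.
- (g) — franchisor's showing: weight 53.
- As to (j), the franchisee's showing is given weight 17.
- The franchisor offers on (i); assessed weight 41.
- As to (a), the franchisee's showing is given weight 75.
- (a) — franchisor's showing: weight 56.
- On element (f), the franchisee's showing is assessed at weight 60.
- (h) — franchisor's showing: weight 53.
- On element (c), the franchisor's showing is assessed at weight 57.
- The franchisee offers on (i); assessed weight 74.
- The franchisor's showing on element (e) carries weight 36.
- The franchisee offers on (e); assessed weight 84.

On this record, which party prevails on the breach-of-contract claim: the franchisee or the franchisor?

— Issue I —
Stage I.1 — burden on franchisee; standard: clear and convincing evidence (weight exceeds 79).
    (a): 75 (franchisor's 56 disregarded) ≤ 79 [not met]
  Not every element is met, so the franchisee fails to carry Stage I.1.
The analysis ends at Stage I.1; the franchisor prevails on this issue.
— Issue II —
Stage II.1 — burden on franchisee; standard: the preponderance of the evidence (weight is at least 55).
    (f): 60 ≥ 55 [met]
  All elements met. The burden passes to the franchisor.
Stage II.2 — burden on franchisor; standard: the preponderance of the evidence (weight is at least 55).
    (g): 53 < 55 [not met]
    (h): 53 < 55 [not met]
  The franchisor does not carry Stage II.2.
The analysis ends at Stage II.2; the franchisee prevails on this issue.
— Issue III —
At Stage III.1 the franchisee must meet clear and convincing evidence (weight is at least 80): on (i) the weight is 74 (the franchisor's 41 is given no effect), which does not reach 80, so (i) does not meet the standard.
  Stage III.1 not carried; the franchisee fails its burden.
The franchisor prevails on this issue.
Per-issue: Issue I → franchisor; Issue II → franchisee; Issue III → franchisor. The franchisee must prevail on a majority of issues; overall, the franchisor prevails.

franchisor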